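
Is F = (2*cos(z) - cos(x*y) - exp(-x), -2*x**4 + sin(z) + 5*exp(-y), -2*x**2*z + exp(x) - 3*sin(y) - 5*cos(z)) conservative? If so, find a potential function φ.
No, ∇×F = (-3*cos(y) - cos(z), 4*x*z - exp(x) - 2*sin(z), -x*(8*x**2 + sin(x*y))) ≠ 0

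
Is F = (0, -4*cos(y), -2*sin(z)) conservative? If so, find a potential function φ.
Yes, F is conservative. φ = -4*sin(y) + 2*cos(z)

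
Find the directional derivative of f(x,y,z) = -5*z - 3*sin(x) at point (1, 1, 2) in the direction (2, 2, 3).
-3*sqrt(17)*(2*cos(1) + 5)/17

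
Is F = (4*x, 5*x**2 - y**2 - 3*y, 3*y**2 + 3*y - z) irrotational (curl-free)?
No, ∇×F = (6*y + 3, 0, 10*x)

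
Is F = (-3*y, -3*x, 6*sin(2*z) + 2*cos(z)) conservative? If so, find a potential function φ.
Yes, F is conservative. φ = -3*x*y + 2*sin(z) - 3*cos(2*z)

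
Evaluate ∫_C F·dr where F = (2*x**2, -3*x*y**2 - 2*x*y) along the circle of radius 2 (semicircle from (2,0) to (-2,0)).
-64/3 - 6*pi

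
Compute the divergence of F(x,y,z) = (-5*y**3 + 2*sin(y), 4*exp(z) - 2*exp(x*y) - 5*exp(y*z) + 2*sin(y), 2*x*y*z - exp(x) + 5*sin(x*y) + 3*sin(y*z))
2*x*y - 2*x*exp(x*y) + 3*y*cos(y*z) - 5*z*exp(y*z) + 2*cos(y)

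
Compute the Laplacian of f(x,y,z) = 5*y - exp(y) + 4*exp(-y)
-exp(y) + 4*exp(-y)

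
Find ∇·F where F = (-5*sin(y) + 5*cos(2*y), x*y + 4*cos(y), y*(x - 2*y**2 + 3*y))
x - 4*sin(y)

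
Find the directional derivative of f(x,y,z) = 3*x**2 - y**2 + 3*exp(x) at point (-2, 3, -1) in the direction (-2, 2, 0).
sqrt(2)*(-3/2 + 3*exp(2))*exp(-2)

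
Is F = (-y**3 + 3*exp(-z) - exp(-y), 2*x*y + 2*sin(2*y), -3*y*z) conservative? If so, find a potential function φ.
No, ∇×F = (-3*z, -3*exp(-z), 3*y**2 + 2*y - exp(-y)) ≠ 0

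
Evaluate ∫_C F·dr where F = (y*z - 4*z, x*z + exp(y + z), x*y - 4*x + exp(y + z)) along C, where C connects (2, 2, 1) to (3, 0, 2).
-exp(3) - 20 + exp(2)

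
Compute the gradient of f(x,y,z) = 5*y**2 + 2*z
(0, 10*y, 2)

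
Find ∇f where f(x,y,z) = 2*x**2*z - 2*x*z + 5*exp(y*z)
(2*z*(2*x - 1), 5*z*exp(y*z), 2*x**2 - 2*x + 5*y*exp(y*z))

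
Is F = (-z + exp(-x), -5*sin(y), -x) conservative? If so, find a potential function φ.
Yes, F is conservative. φ = -x*z + 5*cos(y) - exp(-x)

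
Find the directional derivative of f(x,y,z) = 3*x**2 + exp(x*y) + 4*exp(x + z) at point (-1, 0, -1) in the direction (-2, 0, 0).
6 - 4*exp(-2)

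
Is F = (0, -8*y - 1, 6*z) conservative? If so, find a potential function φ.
Yes, F is conservative. φ = -4*y**2 - y + 3*z**2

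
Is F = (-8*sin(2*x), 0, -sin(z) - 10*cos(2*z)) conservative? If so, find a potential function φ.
Yes, F is conservative. φ = -5*sin(2*z) + 4*cos(2*x) + cos(z)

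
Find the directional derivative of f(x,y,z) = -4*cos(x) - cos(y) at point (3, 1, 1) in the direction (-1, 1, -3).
sqrt(11)*(-4*sin(3) + sin(1))/11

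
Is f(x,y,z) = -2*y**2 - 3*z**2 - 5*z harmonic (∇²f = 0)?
No, ∇²f = -10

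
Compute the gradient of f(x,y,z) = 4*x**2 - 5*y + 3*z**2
(8*x, -5, 6*z)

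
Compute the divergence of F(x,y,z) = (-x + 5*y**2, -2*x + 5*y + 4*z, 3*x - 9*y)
4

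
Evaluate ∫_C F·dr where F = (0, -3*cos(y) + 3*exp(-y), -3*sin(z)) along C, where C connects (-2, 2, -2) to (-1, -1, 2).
3*((-E + sin(1) + sin(2))*exp(2) + 1)*exp(-2)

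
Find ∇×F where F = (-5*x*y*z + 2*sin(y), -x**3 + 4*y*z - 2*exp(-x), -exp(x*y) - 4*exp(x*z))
(-x*exp(x*y) - 4*y, -5*x*y + y*exp(x*y) + 4*z*exp(x*z), -3*x**2 + 5*x*z - 2*cos(y) + 2*exp(-x))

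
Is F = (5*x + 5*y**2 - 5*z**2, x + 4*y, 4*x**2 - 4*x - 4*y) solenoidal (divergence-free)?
No, ∇·F = 9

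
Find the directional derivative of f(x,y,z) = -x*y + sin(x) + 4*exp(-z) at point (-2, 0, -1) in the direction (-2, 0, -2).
sqrt(2)*(-cos(2) + 4*E)/2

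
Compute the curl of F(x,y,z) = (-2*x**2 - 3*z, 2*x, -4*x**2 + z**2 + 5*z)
(0, 8*x - 3, 2)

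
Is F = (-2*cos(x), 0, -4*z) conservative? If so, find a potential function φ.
Yes, F is conservative. φ = -2*z**2 - 2*sin(x)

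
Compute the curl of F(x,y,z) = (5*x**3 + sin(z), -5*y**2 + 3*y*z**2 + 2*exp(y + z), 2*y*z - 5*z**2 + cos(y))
(-6*y*z + 2*z - 2*exp(y + z) - sin(y), cos(z), 0)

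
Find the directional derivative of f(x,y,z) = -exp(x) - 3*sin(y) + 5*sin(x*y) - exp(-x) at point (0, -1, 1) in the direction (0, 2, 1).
-6*sqrt(5)*cos(1)/5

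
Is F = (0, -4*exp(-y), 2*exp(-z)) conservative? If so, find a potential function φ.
Yes, F is conservative. φ = -2*exp(-z) + 4*exp(-y)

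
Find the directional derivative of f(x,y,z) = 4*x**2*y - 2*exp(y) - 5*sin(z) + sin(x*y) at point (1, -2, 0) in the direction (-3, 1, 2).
sqrt(14)*(7*exp(2)*cos(2) - 2 + 42*exp(2))*exp(-2)/14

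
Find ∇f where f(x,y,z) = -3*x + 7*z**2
(-3, 0, 14*z)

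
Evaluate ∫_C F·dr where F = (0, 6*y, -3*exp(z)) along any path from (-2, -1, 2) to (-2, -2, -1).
-3*exp(-1) + 9 + 3*exp(2)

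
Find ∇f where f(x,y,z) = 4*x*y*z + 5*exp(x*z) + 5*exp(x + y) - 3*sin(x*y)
(4*y*z - 3*y*cos(x*y) + 5*z*exp(x*z) + 5*exp(x + y), 4*x*z - 3*x*cos(x*y) + 5*exp(x + y), x*(4*y + 5*exp(x*z)))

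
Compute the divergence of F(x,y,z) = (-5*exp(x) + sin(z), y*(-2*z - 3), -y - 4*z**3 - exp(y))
-12*z**2 - 2*z - 5*exp(x) - 3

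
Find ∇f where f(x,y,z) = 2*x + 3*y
(2, 3, 0)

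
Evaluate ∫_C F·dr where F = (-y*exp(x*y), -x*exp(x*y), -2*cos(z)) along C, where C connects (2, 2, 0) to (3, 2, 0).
-exp(6) + exp(4)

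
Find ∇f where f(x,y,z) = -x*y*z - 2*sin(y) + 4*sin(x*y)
(y*(-z + 4*cos(x*y)), -x*z + 4*x*cos(x*y) - 2*cos(y), -x*y)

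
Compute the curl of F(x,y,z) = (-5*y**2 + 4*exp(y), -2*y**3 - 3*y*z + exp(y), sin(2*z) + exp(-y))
(3*y - exp(-y), 0, 10*y - 4*exp(y))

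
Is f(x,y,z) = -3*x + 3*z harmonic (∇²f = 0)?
Yes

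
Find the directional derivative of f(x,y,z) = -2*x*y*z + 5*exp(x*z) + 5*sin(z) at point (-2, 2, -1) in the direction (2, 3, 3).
5*sqrt(22)*(-8*exp(2) + 3*cos(1) + 4)/22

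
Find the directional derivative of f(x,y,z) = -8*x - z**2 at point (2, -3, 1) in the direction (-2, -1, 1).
7*sqrt(6)/3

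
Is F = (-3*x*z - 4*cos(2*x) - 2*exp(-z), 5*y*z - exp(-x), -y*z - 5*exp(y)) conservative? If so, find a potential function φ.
No, ∇×F = (-5*y - z - 5*exp(y), -3*x + 2*exp(-z), exp(-x)) ≠ 0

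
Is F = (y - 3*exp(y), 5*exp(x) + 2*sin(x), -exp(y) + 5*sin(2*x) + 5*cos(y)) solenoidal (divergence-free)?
Yes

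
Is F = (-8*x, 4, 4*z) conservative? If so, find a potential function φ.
Yes, F is conservative. φ = -4*x**2 + 4*y + 2*z**2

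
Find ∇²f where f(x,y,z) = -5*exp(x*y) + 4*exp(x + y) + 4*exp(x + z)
-5*x**2*exp(x*y) - 5*y**2*exp(x*y) + 8*exp(x + y) + 8*exp(x + z)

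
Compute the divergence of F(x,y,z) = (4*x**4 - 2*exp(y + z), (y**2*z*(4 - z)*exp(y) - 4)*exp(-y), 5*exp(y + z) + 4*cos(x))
16*x**3 - 2*y*z**2 + 8*y*z + 5*exp(y + z) + 4*exp(-y)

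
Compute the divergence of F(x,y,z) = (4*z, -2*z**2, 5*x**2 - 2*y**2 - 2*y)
0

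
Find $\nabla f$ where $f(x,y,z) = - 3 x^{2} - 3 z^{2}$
(-6*x, 0, -6*z)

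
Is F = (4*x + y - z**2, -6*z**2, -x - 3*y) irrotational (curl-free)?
No, ∇×F = (12*z - 3, 1 - 2*z, -1)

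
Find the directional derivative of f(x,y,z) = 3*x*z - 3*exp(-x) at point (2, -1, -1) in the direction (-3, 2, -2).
3*sqrt(17)*(-exp(2) - 3)*exp(-2)/17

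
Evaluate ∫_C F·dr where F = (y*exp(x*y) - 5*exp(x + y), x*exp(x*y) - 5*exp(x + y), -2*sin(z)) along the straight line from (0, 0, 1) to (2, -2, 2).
-2*cos(1) - 1 + 2*cos(2) + exp(-4)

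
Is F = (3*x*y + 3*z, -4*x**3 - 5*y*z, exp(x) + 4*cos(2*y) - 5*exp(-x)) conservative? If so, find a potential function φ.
No, ∇×F = (5*y - 8*sin(2*y), -exp(x) + 3 - 5*exp(-x), 3*x*(-4*x - 1)) ≠ 0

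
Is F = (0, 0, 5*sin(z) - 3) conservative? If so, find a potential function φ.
Yes, F is conservative. φ = -3*z - 5*cos(z)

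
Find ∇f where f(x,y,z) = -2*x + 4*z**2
(-2, 0, 8*z)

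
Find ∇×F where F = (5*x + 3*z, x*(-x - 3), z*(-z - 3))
(0, 3, -2*x - 3)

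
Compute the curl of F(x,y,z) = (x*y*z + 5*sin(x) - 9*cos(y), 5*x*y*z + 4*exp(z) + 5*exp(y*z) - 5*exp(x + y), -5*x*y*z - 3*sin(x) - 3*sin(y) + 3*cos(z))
(-5*x*y - 5*x*z - 5*y*exp(y*z) - 4*exp(z) - 3*cos(y), x*y + 5*y*z + 3*cos(x), -x*z + 5*y*z - 5*exp(x + y) - 9*sin(y))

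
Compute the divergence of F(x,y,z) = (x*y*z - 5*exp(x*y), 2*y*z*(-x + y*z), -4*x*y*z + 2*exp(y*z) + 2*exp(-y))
-4*x*y - 2*x*z + 4*y*z**2 + y*z - 5*y*exp(x*y) + 2*y*exp(y*z)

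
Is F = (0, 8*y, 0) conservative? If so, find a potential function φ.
Yes, F is conservative. φ = 4*y**2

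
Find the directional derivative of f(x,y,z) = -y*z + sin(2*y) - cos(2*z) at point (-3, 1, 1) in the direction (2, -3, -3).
3*sqrt(22)*(-sqrt(2)*sin(pi/4 + 2) + 1)/11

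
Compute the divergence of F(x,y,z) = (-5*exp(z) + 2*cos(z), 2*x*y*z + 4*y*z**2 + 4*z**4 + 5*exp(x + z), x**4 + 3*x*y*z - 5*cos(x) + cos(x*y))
3*x*y + 2*x*z + 4*z**2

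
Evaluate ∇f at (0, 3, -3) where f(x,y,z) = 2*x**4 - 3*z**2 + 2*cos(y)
(0, -2*sin(3), 18)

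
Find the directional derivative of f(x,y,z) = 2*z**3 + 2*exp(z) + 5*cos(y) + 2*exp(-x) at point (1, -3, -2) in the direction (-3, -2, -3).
sqrt(22)*(-36*exp(2) - 5*exp(2)*sin(3) - 3 + 3*E)*exp(-2)/11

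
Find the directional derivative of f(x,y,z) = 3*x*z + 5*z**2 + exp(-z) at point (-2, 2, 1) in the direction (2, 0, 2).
sqrt(2)*(-1 + 7*E)*exp(-1)/2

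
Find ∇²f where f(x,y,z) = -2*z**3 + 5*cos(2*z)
-12*z - 20*cos(2*z)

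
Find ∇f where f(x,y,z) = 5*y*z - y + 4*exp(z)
(0, 5*z - 1, 5*y + 4*exp(z))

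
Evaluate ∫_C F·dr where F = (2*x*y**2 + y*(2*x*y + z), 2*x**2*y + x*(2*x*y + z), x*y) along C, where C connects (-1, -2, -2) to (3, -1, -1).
17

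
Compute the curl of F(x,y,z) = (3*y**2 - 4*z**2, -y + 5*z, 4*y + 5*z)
(-1, -8*z, -6*y)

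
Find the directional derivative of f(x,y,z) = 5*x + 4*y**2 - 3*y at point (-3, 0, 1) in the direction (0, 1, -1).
-3*sqrt(2)/2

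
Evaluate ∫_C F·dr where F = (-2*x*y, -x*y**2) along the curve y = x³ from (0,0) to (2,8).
-320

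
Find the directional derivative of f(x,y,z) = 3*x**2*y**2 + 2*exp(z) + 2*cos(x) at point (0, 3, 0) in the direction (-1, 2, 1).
sqrt(6)/3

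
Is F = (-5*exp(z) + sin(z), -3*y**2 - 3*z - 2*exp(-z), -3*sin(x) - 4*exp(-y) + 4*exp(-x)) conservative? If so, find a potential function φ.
No, ∇×F = (3 - 2*exp(-z) + 4*exp(-y), -5*exp(z) + 3*cos(x) + cos(z) + 4*exp(-x), 0) ≠ 0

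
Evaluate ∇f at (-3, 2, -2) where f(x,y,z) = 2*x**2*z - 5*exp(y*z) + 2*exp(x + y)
(2*exp(-1) + 24, 2*(5 + exp(3))*exp(-4), 18 - 10*exp(-4))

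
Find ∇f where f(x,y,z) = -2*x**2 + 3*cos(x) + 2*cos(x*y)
(-4*x - 2*y*sin(x*y) - 3*sin(x), -2*x*sin(x*y), 0)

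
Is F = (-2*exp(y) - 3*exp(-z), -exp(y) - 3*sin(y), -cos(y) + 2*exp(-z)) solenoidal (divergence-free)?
No, ∇·F = -exp(y) - 3*cos(y) - 2*exp(-z)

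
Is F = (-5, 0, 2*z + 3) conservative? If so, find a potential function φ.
Yes, F is conservative. φ = -5*x + z**2 + 3*z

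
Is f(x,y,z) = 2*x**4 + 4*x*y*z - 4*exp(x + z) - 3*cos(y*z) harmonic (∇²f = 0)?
No, ∇²f = 24*x**2 + 3*y**2*cos(y*z) + 3*z**2*cos(y*z) - 8*exp(x + z)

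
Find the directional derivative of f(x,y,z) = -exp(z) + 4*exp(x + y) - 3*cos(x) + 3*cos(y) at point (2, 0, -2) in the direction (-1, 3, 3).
sqrt(19)*(-3*exp(2)*sin(2) - 3 + 8*exp(4))*exp(-2)/19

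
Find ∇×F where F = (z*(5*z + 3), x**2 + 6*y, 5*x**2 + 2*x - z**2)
(0, -10*x + 10*z + 1, 2*x)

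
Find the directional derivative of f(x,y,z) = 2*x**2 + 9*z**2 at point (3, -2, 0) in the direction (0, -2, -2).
0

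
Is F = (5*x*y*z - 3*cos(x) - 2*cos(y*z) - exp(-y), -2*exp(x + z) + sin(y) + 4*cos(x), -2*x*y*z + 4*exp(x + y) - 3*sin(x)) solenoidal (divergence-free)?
No, ∇·F = -2*x*y + 5*y*z + 3*sin(x) + cos(y)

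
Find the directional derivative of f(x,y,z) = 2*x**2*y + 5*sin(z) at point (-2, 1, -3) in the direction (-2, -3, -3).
-sqrt(22)*(15*cos(3) + 8)/22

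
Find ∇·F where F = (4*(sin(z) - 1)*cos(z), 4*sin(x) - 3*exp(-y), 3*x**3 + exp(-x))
3*exp(-y)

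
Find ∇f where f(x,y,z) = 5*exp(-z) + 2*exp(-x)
(-2*exp(-x), 0, -5*exp(-z))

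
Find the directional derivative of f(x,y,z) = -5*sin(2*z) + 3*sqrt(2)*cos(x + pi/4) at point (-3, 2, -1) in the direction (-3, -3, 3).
sqrt(6)*cos(pi/4 + 3) - 10*sqrt(3)*cos(2)/3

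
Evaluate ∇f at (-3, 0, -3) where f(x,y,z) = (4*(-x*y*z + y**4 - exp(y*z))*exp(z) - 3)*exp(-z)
(0, -24, 3*exp(3))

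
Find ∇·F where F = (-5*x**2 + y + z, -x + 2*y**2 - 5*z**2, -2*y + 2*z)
-10*x + 4*y + 2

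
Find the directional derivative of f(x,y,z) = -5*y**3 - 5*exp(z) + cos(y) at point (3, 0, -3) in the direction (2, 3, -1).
5*sqrt(14)*exp(-3)/14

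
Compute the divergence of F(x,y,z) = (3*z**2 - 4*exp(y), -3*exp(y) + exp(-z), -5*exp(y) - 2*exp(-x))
-3*exp(y)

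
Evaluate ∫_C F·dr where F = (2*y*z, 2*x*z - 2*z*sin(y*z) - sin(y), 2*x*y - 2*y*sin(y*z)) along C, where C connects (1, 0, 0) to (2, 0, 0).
0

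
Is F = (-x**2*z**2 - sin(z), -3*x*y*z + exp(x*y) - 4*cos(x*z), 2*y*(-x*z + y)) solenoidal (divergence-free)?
No, ∇·F = x*(-2*y - 2*z**2 - 3*z + exp(x*y))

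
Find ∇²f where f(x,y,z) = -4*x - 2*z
0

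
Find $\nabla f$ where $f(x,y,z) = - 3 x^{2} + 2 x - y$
(2 - 6*x, -1, 0)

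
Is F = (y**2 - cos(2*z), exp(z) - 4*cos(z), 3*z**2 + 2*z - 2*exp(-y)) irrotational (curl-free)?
No, ∇×F = (-exp(z) - 4*sin(z) + 2*exp(-y), 2*sin(2*z), -2*y)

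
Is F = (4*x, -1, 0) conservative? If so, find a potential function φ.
Yes, F is conservative. φ = 2*x**2 - y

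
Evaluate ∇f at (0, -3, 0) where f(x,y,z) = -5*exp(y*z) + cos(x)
(0, 0, 15)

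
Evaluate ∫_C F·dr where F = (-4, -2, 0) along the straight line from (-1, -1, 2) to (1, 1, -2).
-12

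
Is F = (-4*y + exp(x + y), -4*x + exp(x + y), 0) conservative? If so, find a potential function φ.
Yes, F is conservative. φ = -4*x*y + exp(x + y)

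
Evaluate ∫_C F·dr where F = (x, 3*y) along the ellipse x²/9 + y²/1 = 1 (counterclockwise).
0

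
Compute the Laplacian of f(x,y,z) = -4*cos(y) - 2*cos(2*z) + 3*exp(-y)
4*cos(y) + 8*cos(2*z) + 3*exp(-y)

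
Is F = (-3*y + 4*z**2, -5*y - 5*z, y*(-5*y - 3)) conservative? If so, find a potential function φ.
No, ∇×F = (2 - 10*y, 8*z, 3) ≠ 0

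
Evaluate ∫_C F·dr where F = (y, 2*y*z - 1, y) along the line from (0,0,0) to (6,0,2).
0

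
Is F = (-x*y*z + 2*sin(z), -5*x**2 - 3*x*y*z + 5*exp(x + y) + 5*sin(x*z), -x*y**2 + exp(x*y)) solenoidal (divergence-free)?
No, ∇·F = -3*x*z - y*z + 5*exp(x + y)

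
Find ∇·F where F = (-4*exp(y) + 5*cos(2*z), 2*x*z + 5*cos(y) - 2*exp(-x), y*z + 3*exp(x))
y - 5*sin(y)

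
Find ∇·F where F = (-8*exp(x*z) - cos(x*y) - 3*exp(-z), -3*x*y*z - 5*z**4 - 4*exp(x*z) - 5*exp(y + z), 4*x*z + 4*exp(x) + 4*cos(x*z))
-3*x*z - 4*x*sin(x*z) + 4*x + y*sin(x*y) - 8*z*exp(x*z) - 5*exp(y + z)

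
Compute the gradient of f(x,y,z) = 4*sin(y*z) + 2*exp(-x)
(-2*exp(-x), 4*z*cos(y*z), 4*y*cos(y*z))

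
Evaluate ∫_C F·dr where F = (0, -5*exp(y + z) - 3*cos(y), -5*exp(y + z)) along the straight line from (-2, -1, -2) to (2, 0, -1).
-3*sin(1) - 5*exp(-1) + 5*exp(-3)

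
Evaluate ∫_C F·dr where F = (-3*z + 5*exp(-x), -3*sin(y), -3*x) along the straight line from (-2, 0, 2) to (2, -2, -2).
-3 + 3*cos(2) + 10*sinh(2)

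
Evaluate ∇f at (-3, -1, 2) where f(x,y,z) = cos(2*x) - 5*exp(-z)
(2*sin(6), 0, 5*exp(-2))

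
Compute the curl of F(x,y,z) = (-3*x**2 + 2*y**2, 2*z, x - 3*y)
(-5, -1, -4*y)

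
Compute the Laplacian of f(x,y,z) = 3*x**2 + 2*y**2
10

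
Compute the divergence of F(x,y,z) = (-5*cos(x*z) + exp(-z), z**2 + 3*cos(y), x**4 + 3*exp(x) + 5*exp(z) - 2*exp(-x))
5*z*sin(x*z) + 5*exp(z) - 3*sin(y)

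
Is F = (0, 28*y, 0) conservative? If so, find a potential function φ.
Yes, F is conservative. φ = 14*y**2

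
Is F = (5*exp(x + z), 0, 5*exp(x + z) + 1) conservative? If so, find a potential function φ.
Yes, F is conservative. φ = z + 5*exp(x + z)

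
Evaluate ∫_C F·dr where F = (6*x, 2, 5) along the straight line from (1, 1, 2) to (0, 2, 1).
-6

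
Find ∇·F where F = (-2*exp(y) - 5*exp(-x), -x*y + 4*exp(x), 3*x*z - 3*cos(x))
2*x + 5*exp(-x)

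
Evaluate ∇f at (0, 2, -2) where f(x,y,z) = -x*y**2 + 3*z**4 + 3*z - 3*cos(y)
(-4, 3*sin(2), -93)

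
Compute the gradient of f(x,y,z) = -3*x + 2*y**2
(-3, 4*y, 0)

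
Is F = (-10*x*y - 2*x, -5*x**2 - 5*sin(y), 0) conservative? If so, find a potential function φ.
Yes, F is conservative. φ = -5*x**2*y - x**2 + 5*cos(y)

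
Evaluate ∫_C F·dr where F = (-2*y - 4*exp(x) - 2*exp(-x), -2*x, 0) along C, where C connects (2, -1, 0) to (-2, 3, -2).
8 + 12*sinh(2)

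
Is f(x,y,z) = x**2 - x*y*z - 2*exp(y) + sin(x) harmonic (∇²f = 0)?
No, ∇²f = -2*exp(y) - sin(x) + 2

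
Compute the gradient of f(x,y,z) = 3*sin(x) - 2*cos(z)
(3*cos(x), 0, 2*sin(z))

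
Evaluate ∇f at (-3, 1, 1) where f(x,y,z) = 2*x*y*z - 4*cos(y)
(2, -6 + 4*sin(1), -6)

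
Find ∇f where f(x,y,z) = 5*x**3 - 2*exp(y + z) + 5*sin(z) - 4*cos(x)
(15*x**2 + 4*sin(x), -2*exp(y + z), -2*exp(y + z) + 5*cos(z))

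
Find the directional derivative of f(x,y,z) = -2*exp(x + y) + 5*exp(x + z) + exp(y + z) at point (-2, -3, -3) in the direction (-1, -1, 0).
-sqrt(2)*(1 + E)*exp(-6)/2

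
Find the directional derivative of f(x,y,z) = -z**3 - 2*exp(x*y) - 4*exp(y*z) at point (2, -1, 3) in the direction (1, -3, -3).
sqrt(19)*(24 + 14*E + 81*exp(3))*exp(-3)/19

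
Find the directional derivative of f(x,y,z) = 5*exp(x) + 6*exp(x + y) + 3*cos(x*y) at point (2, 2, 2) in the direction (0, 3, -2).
18*sqrt(13)*(-sin(4) + exp(4))/13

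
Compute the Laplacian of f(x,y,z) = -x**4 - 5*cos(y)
-12*x**2 + 5*cos(y)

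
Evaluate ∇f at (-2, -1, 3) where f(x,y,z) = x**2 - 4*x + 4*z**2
(-8, 0, 24)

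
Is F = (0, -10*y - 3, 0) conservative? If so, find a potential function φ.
Yes, F is conservative. φ = y*(-5*y - 3)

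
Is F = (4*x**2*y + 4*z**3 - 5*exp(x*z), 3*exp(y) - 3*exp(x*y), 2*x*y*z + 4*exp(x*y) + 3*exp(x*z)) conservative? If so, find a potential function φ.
No, ∇×F = (2*x*(z + 2*exp(x*y)), -5*x*exp(x*z) - 2*y*z - 4*y*exp(x*y) + 12*z**2 - 3*z*exp(x*z), -4*x**2 - 3*y*exp(x*y)) ≠ 0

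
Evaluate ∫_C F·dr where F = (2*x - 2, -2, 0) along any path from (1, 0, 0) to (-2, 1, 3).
7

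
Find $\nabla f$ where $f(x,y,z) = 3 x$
(3, 0, 0)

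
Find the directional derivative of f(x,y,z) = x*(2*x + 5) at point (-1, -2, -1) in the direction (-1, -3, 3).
-sqrt(19)/19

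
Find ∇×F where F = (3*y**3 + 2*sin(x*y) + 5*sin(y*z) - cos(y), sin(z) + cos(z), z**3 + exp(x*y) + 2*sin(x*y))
(x*exp(x*y) + 2*x*cos(x*y) - sqrt(2)*cos(z + pi/4), y*(-exp(x*y) - 2*cos(x*y) + 5*cos(y*z)), -2*x*cos(x*y) - 9*y**2 - 5*z*cos(y*z) - sin(y))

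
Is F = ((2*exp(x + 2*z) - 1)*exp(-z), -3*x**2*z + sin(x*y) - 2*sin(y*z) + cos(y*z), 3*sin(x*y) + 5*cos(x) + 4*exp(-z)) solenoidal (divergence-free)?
No, ∇·F = x*cos(x*y) - z*sin(y*z) - 2*z*cos(y*z) + 2*exp(x + z) - 4*exp(-z)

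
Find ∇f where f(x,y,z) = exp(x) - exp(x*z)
(-z*exp(x*z) + exp(x), 0, -x*exp(x*z))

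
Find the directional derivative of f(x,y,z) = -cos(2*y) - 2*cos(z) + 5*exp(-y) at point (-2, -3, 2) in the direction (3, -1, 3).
sqrt(19)*(2*sin(6) + 6*sin(2) + 5*exp(3))/19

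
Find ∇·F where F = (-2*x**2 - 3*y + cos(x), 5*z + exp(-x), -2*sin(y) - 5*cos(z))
-4*x - sin(x) + 5*sin(z)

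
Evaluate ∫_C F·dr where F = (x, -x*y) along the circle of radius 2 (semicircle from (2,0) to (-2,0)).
-16/3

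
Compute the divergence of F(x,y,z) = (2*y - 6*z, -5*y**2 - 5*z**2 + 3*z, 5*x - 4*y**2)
-10*y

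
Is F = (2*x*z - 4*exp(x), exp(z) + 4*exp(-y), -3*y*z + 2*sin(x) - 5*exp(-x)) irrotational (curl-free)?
No, ∇×F = (-3*z - exp(z), 2*x - 2*cos(x) - 5*exp(-x), 0)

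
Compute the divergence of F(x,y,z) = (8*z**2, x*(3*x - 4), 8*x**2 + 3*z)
3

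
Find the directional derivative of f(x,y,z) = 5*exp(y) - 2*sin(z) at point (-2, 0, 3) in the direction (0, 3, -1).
sqrt(10)*(2*cos(3) + 15)/10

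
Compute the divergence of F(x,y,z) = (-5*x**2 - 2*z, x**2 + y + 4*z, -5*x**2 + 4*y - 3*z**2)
-10*x - 6*z + 1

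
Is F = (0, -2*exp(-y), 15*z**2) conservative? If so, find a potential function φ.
Yes, F is conservative. φ = 5*z**3 + 2*exp(-y)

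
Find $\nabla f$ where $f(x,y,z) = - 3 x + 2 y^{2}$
(-3, 4*y, 0)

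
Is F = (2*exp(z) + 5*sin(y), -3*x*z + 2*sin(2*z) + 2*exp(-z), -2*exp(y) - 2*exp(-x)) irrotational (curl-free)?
No, ∇×F = (3*x - 2*exp(y) - 4*cos(2*z) + 2*exp(-z), 2*exp(z) - 2*exp(-x), -3*z - 5*cos(y))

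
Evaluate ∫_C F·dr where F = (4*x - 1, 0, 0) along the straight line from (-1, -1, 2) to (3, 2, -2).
12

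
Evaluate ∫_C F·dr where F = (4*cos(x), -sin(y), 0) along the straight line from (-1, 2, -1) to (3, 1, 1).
-cos(2) + cos(1) + 4*sin(3) + 4*sin(1)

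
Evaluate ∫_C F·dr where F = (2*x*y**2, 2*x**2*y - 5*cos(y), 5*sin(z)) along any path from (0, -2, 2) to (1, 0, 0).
5*sqrt(2)*cos(pi/4 + 2) - 5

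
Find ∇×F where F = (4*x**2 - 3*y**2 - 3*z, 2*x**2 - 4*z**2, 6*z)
(8*z, -3, 4*x + 6*y)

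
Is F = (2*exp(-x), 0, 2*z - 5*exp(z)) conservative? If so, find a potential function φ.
Yes, F is conservative. φ = z**2 - 5*exp(z) - 2*exp(-x)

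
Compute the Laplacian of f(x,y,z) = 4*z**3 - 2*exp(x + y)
24*z - 4*exp(x + y)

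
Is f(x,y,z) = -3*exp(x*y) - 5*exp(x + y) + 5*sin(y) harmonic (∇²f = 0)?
No, ∇²f = -3*x**2*exp(x*y) - 3*y**2*exp(x*y) - 10*exp(x + y) - 5*sin(y)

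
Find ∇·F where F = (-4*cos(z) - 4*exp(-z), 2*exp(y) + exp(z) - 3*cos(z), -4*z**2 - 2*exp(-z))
-8*z + 2*exp(y) + 2*exp(-z)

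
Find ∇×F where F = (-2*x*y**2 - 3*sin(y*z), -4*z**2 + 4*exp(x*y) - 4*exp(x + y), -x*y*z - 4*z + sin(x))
(z*(8 - x), y*z - 3*y*cos(y*z) - cos(x), 4*x*y + 4*y*exp(x*y) + 3*z*cos(y*z) - 4*exp(x + y))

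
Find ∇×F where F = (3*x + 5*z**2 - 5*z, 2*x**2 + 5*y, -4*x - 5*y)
(-5, 10*z - 1, 4*x)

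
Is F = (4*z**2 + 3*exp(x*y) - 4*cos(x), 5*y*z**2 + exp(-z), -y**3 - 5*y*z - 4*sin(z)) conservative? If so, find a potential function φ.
No, ∇×F = (-3*y**2 - 10*y*z - 5*z + exp(-z), 8*z, -3*x*exp(x*y)) ≠ 0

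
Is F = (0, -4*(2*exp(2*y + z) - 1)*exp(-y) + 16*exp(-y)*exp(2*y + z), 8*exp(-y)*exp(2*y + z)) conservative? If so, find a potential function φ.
Yes, F is conservative. φ = 4*(2*exp(2*y + z) - 1)*exp(-y)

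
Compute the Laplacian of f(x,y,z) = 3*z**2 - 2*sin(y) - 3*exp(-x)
2*sin(y) + 6 - 3*exp(-x)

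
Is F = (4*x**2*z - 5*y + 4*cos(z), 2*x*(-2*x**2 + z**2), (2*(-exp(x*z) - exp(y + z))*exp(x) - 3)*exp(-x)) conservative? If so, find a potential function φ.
No, ∇×F = (-4*x*z - 2*exp(y + z), 4*x**2 + 2*z*exp(x*z) - 4*sin(z) - 3*exp(-x), -12*x**2 + 2*z**2 + 5) ≠ 0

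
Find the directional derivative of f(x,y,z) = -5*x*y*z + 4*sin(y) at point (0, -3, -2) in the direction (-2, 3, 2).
12*sqrt(17)*(cos(3) + 5)/17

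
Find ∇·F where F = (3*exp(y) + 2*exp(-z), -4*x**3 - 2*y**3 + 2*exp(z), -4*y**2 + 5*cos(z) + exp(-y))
-6*y**2 - 5*sin(z)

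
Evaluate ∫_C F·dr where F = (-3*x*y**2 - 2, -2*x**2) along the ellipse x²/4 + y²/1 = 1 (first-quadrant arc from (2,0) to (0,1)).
5/3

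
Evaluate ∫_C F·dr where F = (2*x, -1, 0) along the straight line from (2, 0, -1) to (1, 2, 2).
-5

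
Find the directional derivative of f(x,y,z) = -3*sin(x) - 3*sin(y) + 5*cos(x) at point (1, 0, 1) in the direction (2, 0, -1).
sqrt(5)*(-2*sin(1) - 6*cos(1)/5)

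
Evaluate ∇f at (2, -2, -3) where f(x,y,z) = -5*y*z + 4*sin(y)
(0, 4*cos(2) + 15, 10)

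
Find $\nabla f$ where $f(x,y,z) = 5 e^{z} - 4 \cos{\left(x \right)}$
(4*sin(x), 0, 5*exp(z))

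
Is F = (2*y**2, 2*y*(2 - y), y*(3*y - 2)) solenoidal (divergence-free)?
No, ∇·F = 4 - 4*y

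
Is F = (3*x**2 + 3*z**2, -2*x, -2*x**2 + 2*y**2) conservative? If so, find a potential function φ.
No, ∇×F = (4*y, 4*x + 6*z, -2) ≠ 0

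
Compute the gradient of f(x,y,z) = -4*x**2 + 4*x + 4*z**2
(4 - 8*x, 0, 8*z)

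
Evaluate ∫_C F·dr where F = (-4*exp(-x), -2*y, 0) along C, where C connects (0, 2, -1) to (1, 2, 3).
-4 + 4*exp(-1)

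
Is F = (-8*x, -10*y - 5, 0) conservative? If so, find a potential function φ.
Yes, F is conservative. φ = -4*x**2 - 5*y**2 - 5*y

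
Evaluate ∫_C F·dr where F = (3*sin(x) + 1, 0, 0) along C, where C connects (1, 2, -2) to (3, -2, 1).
3*cos(1) + 2 - 3*cos(3)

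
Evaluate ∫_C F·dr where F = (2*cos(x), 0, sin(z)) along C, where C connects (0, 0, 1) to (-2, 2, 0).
-2*sin(2) - 1 + cos(1)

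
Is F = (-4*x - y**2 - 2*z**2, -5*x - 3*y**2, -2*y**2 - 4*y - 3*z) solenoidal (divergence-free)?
No, ∇·F = -6*y - 7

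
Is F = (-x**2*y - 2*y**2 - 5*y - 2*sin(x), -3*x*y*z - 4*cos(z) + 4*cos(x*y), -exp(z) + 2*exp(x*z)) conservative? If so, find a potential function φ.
No, ∇×F = (3*x*y - 4*sin(z), -2*z*exp(x*z), x**2 - 3*y*z - 4*y*sin(x*y) + 4*y + 5) ≠ 0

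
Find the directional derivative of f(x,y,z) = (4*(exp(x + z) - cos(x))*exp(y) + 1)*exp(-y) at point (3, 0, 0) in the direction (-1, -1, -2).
sqrt(6)*(-12*exp(3) - 4*sin(3) + 1)/6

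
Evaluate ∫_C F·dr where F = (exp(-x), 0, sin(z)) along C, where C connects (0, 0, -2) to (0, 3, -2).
0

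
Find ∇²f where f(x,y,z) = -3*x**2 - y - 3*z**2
-12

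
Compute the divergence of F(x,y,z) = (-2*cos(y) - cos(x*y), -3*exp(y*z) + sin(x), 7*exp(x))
y*sin(x*y) - 3*z*exp(y*z)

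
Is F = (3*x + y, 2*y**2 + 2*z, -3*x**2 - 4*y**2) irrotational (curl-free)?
No, ∇×F = (-8*y - 2, 6*x, -1)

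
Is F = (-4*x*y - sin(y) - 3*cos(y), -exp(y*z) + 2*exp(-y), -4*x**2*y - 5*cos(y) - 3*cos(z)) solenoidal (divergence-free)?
No, ∇·F = -4*y - z*exp(y*z) + 3*sin(z) - 2*exp(-y)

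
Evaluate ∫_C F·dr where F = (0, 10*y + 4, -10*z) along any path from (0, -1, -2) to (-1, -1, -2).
0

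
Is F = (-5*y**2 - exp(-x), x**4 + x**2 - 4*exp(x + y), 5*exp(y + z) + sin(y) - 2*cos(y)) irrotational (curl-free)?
No, ∇×F = (5*exp(y + z) + 2*sin(y) + cos(y), 0, 4*x**3 + 2*x + 10*y - 4*exp(x + y))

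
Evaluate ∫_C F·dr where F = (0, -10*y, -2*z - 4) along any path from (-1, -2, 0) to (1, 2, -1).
3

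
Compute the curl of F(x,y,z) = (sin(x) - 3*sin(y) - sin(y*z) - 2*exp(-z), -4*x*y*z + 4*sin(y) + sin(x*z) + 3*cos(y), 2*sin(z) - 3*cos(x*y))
(x*(4*y + 3*sin(x*y) - cos(x*z)), -3*y*sin(x*y) - y*cos(y*z) + 2*exp(-z), -4*y*z + z*cos(x*z) + z*cos(y*z) + 3*cos(y))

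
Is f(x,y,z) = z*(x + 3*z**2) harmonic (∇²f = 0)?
No, ∇²f = 18*z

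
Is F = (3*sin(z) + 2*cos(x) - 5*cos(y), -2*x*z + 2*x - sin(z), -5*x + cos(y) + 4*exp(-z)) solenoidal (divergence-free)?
No, ∇·F = -2*sin(x) - 4*exp(-z)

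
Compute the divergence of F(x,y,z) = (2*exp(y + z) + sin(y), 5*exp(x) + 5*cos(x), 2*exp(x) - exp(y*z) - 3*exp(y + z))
-y*exp(y*z) - 3*exp(y + z)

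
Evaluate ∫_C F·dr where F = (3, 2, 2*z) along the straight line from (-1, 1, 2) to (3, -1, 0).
4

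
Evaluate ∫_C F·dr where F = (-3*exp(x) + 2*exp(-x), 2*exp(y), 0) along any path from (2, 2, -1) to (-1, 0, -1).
-5*cosh(1) - sinh(2) + sinh(1) + 2 + 3*cosh(2)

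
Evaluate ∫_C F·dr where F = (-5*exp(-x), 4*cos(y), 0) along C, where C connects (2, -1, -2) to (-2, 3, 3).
-5*exp(-2) + 4*sin(3) + 4*sin(1) + 5*exp(2)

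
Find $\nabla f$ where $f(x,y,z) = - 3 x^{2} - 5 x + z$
(-6*x - 5, 0, 1)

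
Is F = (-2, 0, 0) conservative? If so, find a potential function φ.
Yes, F is conservative. φ = -2*x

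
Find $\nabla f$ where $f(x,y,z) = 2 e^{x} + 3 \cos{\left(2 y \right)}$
(2*exp(x), -6*sin(2*y), 0)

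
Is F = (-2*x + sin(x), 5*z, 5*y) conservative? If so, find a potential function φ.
Yes, F is conservative. φ = -x**2 + 5*y*z - cos(x)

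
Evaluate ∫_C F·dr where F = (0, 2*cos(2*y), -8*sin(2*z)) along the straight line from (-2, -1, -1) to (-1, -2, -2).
4*cos(4) - sin(4) + sin(2) - 4*cos(2)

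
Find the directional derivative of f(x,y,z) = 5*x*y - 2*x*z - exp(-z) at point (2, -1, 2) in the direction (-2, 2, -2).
sqrt(3)*(-1 + 23*exp(2))*exp(-2)/3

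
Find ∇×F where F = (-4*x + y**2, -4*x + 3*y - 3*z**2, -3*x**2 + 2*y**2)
(4*y + 6*z, 6*x, -2*y - 4)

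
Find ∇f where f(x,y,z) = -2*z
(0, 0, -2)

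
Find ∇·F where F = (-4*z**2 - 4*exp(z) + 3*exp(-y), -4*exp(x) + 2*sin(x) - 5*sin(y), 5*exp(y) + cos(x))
-5*cos(y)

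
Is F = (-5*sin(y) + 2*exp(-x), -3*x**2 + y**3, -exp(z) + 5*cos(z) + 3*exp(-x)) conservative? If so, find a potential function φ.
No, ∇×F = (0, 3*exp(-x), -6*x + 5*cos(y)) ≠ 0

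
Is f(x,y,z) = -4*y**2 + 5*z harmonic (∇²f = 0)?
No, ∇²f = -8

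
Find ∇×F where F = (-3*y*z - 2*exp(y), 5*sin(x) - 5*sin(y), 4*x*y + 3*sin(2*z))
(4*x, -7*y, 3*z + 2*exp(y) + 5*cos(x))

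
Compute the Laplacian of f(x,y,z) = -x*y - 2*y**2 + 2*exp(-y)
-4 + 2*exp(-y)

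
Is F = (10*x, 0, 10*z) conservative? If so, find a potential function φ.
Yes, F is conservative. φ = 5*x**2 + 5*z**2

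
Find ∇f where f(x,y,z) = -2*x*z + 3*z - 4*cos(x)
(-2*z + 4*sin(x), 0, 3 - 2*x)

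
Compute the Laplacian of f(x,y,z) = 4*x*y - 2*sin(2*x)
8*sin(2*x)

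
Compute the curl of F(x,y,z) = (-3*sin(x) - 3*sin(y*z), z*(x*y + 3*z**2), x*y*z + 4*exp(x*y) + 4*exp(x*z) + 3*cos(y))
(-x*y + x*z + 4*x*exp(x*y) - 9*z**2 - 3*sin(y), -y*z - 4*y*exp(x*y) - 3*y*cos(y*z) - 4*z*exp(x*z), z*(y + 3*cos(y*z)))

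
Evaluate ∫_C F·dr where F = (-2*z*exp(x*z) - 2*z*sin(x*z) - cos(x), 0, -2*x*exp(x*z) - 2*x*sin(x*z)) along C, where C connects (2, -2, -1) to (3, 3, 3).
-2*exp(9) + 2*cos(9) - sin(3) + 2*exp(-2) - 2*cos(2) + sin(2)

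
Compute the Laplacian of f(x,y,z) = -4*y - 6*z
0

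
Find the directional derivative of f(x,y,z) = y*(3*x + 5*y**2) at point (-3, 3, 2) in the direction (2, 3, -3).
18*sqrt(22)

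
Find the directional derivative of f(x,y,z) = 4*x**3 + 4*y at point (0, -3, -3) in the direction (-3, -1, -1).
-4*sqrt(11)/11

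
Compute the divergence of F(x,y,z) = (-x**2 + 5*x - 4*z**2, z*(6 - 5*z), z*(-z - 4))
-2*x - 2*z + 1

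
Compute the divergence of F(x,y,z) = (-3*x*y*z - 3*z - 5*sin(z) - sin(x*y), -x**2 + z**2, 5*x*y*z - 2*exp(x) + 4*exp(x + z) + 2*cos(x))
5*x*y - 3*y*z - y*cos(x*y) + 4*exp(x + z)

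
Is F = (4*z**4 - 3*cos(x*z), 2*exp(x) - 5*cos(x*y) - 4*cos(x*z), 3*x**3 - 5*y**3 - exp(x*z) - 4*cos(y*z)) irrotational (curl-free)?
No, ∇×F = (-4*x*sin(x*z) - 15*y**2 + 4*z*sin(y*z), -9*x**2 + 3*x*sin(x*z) + 16*z**3 + z*exp(x*z), 5*y*sin(x*y) + 4*z*sin(x*z) + 2*exp(x))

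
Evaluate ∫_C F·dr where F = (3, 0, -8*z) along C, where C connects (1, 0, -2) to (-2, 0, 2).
-9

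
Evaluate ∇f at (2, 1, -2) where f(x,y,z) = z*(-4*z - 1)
(0, 0, 15)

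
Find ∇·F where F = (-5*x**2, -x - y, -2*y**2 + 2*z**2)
-10*x + 4*z - 1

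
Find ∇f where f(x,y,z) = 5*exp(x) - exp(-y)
(5*exp(x), exp(-y), 0)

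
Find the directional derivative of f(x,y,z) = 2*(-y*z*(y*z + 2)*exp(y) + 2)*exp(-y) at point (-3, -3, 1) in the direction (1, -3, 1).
12*sqrt(11)*(-4 + exp(3))/11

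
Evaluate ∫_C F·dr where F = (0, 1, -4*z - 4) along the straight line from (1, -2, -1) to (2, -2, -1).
0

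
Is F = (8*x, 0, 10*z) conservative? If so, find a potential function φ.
Yes, F is conservative. φ = 4*x**2 + 5*z**2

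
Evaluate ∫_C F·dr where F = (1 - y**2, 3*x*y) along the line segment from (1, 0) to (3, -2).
40/3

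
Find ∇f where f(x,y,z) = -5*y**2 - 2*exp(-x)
(2*exp(-x), -10*y, 0)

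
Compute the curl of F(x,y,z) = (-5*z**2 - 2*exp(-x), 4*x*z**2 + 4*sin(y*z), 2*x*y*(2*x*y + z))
(8*x**2*y - 6*x*z - 4*y*cos(y*z), -8*x*y**2 - 2*y*z - 10*z, 4*z**2)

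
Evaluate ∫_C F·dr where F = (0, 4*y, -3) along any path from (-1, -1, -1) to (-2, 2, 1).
0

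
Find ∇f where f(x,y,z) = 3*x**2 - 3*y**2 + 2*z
(6*x, -6*y, 2)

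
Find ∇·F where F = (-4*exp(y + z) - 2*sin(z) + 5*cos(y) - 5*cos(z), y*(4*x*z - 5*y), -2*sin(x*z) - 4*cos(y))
4*x*z - 2*x*cos(x*z) - 10*y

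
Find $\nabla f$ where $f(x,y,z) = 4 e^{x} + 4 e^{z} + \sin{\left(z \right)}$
(4*exp(x), 0, 4*exp(z) + cos(z))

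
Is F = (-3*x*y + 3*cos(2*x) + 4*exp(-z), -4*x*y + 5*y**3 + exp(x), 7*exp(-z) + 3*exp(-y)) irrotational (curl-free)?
No, ∇×F = (-3*exp(-y), -4*exp(-z), 3*x - 4*y + exp(x))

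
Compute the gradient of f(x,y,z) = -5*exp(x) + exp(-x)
(-5*exp(x) - exp(-x), 0, 0)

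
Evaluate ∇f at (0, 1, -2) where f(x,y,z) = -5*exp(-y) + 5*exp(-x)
(-5, 5*exp(-1), 0)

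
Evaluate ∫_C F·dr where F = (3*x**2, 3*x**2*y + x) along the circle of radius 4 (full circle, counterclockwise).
16*pi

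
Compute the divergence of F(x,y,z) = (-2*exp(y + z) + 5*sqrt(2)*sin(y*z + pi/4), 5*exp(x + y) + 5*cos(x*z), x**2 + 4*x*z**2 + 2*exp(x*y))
8*x*z + 5*exp(x + y)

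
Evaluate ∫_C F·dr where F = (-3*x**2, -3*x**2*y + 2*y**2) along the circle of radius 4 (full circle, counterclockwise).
0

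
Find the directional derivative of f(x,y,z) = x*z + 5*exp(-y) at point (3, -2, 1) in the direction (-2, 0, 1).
sqrt(5)/5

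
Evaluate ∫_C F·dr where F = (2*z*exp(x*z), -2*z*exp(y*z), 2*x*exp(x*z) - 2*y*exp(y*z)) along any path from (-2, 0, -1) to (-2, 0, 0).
2 - 2*exp(2)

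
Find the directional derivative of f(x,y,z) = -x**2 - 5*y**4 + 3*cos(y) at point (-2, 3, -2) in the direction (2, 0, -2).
2*sqrt(2)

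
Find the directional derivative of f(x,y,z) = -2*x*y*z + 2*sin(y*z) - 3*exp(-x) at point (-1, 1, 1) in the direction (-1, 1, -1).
sqrt(3)*(2/3 - E)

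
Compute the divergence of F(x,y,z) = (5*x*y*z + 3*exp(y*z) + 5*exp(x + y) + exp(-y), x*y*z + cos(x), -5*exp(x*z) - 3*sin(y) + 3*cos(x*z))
x*z - 5*x*exp(x*z) - 3*x*sin(x*z) + 5*y*z + 5*exp(x + y)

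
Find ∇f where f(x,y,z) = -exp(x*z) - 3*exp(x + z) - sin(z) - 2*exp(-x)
(-z*exp(x*z) - 3*exp(x + z) + 2*exp(-x), 0, -x*exp(x*z) - 3*exp(x + z) - cos(z))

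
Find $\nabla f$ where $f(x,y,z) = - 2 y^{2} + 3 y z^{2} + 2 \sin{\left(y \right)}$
(0, -4*y + 3*z**2 + 2*cos(y), 6*y*z)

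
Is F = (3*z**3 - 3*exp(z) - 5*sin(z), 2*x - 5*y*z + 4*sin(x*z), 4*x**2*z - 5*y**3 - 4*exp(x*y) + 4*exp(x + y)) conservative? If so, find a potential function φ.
No, ∇×F = (-4*x*exp(x*y) - 4*x*cos(x*z) - 15*y**2 + 5*y + 4*exp(x + y), -8*x*z + 4*y*exp(x*y) + 9*z**2 - 3*exp(z) - 4*exp(x + y) - 5*cos(z), 4*z*cos(x*z) + 2) ≠ 0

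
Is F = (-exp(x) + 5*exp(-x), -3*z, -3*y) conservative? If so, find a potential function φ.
Yes, F is conservative. φ = -3*y*z - exp(x) - 5*exp(-x)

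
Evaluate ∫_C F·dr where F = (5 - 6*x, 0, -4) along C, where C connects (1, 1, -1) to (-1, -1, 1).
-18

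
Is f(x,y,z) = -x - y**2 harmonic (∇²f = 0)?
No, ∇²f = -2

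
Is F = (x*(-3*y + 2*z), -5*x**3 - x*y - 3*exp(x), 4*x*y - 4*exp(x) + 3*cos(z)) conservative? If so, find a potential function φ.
No, ∇×F = (4*x, 2*x - 4*y + 4*exp(x), -15*x**2 + 3*x - y - 3*exp(x)) ≠ 0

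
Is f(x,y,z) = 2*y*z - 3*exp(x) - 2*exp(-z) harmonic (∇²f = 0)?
No, ∇²f = -3*exp(x) - 2*exp(-z)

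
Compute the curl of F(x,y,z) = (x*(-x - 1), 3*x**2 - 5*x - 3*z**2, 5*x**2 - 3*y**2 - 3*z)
(-6*y + 6*z, -10*x, 6*x - 5)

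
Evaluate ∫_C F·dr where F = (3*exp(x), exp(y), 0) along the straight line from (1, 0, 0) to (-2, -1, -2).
(-3*exp(3) - exp(2) + E + 3)*exp(-2)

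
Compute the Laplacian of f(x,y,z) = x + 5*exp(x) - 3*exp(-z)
5*exp(x) - 3*exp(-z)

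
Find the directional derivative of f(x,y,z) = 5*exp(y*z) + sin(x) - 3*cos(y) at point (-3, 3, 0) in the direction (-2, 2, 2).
sqrt(3)*(sin(3) - cos(3)/3 + 5)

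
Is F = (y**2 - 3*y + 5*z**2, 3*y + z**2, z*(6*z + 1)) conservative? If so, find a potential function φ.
No, ∇×F = (-2*z, 10*z, 3 - 2*y) ≠ 0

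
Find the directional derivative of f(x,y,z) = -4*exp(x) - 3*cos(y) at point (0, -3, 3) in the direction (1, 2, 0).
-2*sqrt(5)*(3*sin(3) + 2)/5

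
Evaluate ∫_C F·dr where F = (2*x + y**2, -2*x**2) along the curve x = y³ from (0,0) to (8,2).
1632/35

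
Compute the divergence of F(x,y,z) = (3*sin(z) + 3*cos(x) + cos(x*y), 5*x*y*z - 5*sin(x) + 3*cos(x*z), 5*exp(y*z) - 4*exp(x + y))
5*x*z + 5*y*exp(y*z) - y*sin(x*y) - 3*sin(x)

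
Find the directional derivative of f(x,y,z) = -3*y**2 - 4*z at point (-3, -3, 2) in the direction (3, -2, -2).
-28*sqrt(17)/17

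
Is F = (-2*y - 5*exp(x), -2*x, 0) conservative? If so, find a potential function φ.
Yes, F is conservative. φ = -2*x*y - 5*exp(x)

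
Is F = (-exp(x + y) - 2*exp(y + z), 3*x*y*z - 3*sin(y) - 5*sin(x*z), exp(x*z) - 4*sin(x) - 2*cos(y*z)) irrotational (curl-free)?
No, ∇×F = (-3*x*y + 5*x*cos(x*z) + 2*z*sin(y*z), -z*exp(x*z) - 2*exp(y + z) + 4*cos(x), 3*y*z - 5*z*cos(x*z) + exp(x + y) + 2*exp(y + z))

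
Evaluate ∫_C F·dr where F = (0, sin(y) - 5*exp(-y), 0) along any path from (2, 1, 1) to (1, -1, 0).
10*sinh(1)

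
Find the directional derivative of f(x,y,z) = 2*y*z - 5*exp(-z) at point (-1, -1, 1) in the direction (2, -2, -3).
sqrt(17)*(-15 + 2*E)*exp(-1)/17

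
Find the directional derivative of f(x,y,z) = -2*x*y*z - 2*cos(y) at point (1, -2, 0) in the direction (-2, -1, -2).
-8/3 + 2*sin(2)/3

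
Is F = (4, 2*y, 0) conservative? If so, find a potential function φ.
Yes, F is conservative. φ = 4*x + y**2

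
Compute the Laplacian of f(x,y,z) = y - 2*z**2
-4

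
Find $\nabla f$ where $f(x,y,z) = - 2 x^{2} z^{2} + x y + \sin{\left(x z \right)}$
(-4*x*z**2 + y + z*cos(x*z), x, x*(-4*x*z + cos(x*z)))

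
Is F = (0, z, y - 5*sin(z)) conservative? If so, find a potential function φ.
Yes, F is conservative. φ = y*z + 5*cos(z)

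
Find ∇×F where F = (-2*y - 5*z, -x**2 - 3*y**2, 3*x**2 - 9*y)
(-9, -6*x - 5, 2 - 2*x)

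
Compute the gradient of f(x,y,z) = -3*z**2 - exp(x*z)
(-z*exp(x*z), 0, -x*exp(x*z) - 6*z)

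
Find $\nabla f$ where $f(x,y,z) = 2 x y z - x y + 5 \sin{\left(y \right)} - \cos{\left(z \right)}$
(y*(2*z - 1), 2*x*z - x + 5*cos(y), 2*x*y + sin(z))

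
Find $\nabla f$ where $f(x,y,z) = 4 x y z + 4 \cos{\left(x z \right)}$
(4*z*(y - sin(x*z)), 4*x*z, 4*x*(y - sin(x*z)))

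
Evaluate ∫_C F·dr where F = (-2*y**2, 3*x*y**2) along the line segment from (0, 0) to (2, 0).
0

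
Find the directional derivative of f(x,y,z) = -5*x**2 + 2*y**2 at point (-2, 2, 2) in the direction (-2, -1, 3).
-24*sqrt(14)/7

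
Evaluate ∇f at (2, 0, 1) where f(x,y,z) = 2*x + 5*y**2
(2, 0, 0)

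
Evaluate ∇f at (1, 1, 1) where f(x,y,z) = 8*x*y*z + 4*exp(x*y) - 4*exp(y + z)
(8 + 4*E, -4*exp(2) + 8 + 4*E, 8 - 4*exp(2))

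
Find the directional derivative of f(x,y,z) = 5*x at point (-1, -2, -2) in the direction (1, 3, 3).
5*sqrt(19)/19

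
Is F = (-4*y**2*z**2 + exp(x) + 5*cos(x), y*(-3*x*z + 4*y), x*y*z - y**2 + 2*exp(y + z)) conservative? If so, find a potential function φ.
No, ∇×F = (3*x*y + x*z - 2*y + 2*exp(y + z), y*z*(-8*y - 1), y*z*(8*z - 3)) ≠ 0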